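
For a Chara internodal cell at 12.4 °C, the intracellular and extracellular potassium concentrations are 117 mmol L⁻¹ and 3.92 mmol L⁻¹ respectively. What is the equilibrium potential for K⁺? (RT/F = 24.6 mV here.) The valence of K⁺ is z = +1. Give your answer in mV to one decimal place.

-83.5 mV

E = (24.6/z) · ln([K⁺]_out/[K⁺]_in) with z = +1.
= (24.6/1) · ln(3.92/117) = 24.60 · ln(0.0335)
= 24.60 · (-3.3961) = -83.54 mV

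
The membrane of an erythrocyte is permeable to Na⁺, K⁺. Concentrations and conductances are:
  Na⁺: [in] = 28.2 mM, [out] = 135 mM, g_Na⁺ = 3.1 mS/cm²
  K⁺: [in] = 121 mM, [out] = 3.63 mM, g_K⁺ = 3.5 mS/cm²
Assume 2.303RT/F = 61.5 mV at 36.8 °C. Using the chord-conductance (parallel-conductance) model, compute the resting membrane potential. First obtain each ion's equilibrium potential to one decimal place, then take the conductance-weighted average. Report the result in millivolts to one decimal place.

E_Na⁺ = (61.5/1)·log₁₀(135/28.2) = 41.8 mV
E_K⁺ = (61.5/1)·log₁₀(3.63/121) = -93.7 mV
Vm = (Σ gᵢEᵢ)/(Σ gᵢ) = (3.1·41.8 + 3.5·-93.7) / (3.1 + 3.5)
= -198.37 / 6.6 = -30.06 mV

-30.1 mV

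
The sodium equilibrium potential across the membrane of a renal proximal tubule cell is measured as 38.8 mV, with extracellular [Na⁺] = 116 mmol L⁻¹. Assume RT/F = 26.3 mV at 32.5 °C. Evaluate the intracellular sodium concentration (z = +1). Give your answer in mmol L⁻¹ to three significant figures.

Nernst: E = (26.3/1) · ln([out]/[in]), so ln([out]/[in]) = 38.8 × 1 / 26.3 = 1.4753.
[out]/[in] = e^(1.4753) = 4.372.
[in] = 116 / 4.372 = 26.53 mmol L⁻¹.

26.5 mmol L⁻¹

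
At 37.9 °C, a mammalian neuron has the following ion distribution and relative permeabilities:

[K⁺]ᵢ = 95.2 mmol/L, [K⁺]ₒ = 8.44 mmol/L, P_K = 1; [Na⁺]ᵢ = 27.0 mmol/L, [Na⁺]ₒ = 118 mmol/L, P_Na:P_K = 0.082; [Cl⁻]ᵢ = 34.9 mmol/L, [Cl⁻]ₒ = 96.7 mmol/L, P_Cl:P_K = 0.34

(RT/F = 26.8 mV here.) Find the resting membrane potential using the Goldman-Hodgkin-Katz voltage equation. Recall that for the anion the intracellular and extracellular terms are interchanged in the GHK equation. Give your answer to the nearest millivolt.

-39 mV

Vm = 26.8 · ln[(Σ P·[cation]ₒ + Σ P·[anion]ᵢ) / (Σ P·[cation]ᵢ + Σ P·[anion]ₒ)]
Numerator = 1×8.44 + 0.082×118 + 0.34×34.9 = 29.98
Denominator = 1×95.2 + 0.082×27.0 + 0.34×96.7 = 130.3
Vm = 26.8 · ln(0.23011) = 26.8 × (-1.4692) = -39.37 mV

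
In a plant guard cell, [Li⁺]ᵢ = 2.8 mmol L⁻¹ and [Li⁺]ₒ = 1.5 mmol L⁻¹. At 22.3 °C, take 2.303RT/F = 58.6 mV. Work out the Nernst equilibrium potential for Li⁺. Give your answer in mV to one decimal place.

E = (58.6/z) · log₁₀([Li⁺]_out/[Li⁺]_in) with z = +1.
= (58.6/1) · log₁₀(1.5/2.8) = 58.60 · log₁₀(0.5357)
= 58.60 · (-0.2711) = -15.88 mV

-15.9 mV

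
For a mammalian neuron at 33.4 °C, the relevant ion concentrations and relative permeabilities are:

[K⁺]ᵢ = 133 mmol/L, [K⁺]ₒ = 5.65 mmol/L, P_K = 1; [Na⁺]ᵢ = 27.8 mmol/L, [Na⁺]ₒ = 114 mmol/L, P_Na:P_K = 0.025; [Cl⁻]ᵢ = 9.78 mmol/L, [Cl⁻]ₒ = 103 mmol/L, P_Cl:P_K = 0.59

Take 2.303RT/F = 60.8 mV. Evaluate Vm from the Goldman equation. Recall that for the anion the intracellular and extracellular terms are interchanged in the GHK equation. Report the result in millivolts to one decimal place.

Vm = 60.8 · log₁₀[(Σ P·[cation]ₒ + Σ P·[anion]ᵢ) / (Σ P·[cation]ᵢ + Σ P·[anion]ₒ)]
Numerator = 1×5.65 + 0.025×114 + 0.59×9.78 = 14.27
Denominator = 1×133 + 0.025×27.8 + 0.59×103 = 194.5
Vm = 60.8 · log₁₀(0.073382) = 60.8 × (-1.1344) = -68.97 mV

-69.0 mV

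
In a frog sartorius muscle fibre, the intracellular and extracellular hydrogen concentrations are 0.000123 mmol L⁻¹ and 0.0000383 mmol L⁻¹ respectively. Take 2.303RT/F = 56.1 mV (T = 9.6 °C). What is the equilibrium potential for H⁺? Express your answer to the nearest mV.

E = (56.1/z) · log₁₀([H⁺]_out/[H⁺]_in) with z = +1.
= (56.1/1) · log₁₀(0.0000383/0.000123) = 56.10 · log₁₀(0.3114)
= 56.10 · (-0.5067) = -28.43 mV

-28 mV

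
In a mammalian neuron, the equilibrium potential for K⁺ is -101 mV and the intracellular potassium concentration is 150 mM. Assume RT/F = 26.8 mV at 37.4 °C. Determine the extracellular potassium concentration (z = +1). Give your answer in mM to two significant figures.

Nernst: E = (26.8/1) · ln([out]/[in]), so ln([out]/[in]) = -101.0 × 1 / 26.8 = -3.7687.
[out]/[in] = e^(-3.7687) = 0.02308.
[out] = 0.02308 × 150 = 3.462 mM.

3.5 mM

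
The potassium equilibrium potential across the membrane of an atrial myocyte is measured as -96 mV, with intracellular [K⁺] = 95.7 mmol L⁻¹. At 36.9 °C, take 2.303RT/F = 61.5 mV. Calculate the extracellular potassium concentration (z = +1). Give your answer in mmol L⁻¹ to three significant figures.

2.63 mmol L⁻¹

Nernst: E = (61.5/1) · log₁₀([out]/[in]), so log₁₀([out]/[in]) = -96.0 × 1 / 61.5 = -1.5610.
[out]/[in] = 10^(-1.5610) = 0.02748.
[out] = 0.02748 × 95.7 = 2.63 mmol L⁻¹.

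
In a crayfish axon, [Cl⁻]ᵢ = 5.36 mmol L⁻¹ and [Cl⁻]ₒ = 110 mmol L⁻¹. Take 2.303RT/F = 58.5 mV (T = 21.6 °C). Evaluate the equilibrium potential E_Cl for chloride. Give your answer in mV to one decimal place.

E = (58.5/z) · log₁₀([Cl⁻]_out/[Cl⁻]_in) with z = -1.
For an anion, dividing by z = -1 reverses the sign.
= (58.5/-1) · log₁₀(110/5.36) = -58.50 · log₁₀(20.52)
= -58.50 · (1.3122) = -76.77 mV

-76.8 mV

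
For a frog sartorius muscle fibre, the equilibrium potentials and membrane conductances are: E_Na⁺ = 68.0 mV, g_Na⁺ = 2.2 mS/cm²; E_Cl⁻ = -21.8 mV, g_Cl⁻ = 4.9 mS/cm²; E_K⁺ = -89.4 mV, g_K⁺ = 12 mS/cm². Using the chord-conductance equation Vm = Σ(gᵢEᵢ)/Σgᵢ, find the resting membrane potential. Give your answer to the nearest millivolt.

-54 mV

Σ gᵢEᵢ = 2.2·(68.0) + 4.9·(-21.8) + 12·(-89.4) = -1030.02
Σ gᵢ = 2.2 + 4.9 + 12 = 19.1
Vm = -1030.02 / 19.1 = -53.93 mV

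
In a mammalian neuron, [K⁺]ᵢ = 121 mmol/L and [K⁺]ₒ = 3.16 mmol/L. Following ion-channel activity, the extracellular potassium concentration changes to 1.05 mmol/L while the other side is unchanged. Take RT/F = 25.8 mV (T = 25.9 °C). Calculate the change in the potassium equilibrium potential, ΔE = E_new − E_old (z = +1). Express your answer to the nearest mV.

E_old = (25.8/1)·ln(3.16/121) = -94.05 mV
E_new = (25.8/1)·ln(1.05/121) = -122.47 mV
ΔE = -122.47 − (-94.05) = -28.43 mV

-28 mV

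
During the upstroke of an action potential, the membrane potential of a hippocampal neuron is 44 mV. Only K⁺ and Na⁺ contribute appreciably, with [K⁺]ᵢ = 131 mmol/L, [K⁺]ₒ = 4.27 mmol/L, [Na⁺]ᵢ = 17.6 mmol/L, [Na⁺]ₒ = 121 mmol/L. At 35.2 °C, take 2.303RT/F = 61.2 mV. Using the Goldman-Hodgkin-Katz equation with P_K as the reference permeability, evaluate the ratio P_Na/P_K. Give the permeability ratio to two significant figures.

24

Let α = P_Na/P_K. GHK: Vm = 61.2·log₁₀[(Kₒ + α·Naₒ)/(Kᵢ + α·Naᵢ)].
10^(Vm/61.2) = 10^(44.0/61.2) = 5.2355
So 5.2355·(Kᵢ + α·Naᵢ) = Kₒ + α·Naₒ → α = (5.2355·131.0 − 4.27) / (121.0 − 5.2355·17.6)
α = (685.8 − 4.27) / (121.0 − 92.14) = 681.6/28.86 = 23.62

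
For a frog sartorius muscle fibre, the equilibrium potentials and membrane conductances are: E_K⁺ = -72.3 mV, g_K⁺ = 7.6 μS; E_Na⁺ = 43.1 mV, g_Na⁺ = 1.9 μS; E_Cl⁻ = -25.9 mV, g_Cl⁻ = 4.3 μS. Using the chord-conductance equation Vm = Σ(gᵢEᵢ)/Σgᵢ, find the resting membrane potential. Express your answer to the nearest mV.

Σ gᵢEᵢ = 7.6·(-72.3) + 1.9·(43.1) + 4.3·(-25.9) = -578.96
Σ gᵢ = 7.6 + 1.9 + 4.3 = 13.8
Vm = -578.96 / 13.8 = -41.95 mV

-42 mV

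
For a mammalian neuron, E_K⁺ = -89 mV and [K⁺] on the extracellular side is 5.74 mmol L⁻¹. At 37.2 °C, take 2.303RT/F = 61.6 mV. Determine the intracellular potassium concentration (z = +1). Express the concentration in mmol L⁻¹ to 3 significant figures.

160 mmol L⁻¹

Nernst: E = (61.6/1) · log₁₀([out]/[in]), so log₁₀([out]/[in]) = -89.0 × 1 / 61.6 = -1.4448.
[out]/[in] = 10^(-1.4448) = 0.03591.
[in] = 5.74 / 0.03591 = 159.9 mmol L⁻¹.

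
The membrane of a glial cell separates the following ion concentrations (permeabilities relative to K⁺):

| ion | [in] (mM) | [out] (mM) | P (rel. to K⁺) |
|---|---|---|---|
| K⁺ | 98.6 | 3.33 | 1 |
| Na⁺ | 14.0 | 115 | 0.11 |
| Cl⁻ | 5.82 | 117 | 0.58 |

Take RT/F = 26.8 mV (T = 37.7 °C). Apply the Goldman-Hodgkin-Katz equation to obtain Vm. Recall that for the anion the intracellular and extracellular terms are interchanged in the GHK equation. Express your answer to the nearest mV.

Vm = 26.8 · ln[(Σ P·[cation]ₒ + Σ P·[anion]ᵢ) / (Σ P·[cation]ᵢ + Σ P·[anion]ₒ)]
Numerator = 1×3.33 + 0.11×115 + 0.58×5.82 = 19.36
Denominator = 1×98.6 + 0.11×14.0 + 0.58×117 = 168
Vm = 26.8 · ln(0.11521) = 26.8 × (-2.1610) = -57.91 mV

-58 mV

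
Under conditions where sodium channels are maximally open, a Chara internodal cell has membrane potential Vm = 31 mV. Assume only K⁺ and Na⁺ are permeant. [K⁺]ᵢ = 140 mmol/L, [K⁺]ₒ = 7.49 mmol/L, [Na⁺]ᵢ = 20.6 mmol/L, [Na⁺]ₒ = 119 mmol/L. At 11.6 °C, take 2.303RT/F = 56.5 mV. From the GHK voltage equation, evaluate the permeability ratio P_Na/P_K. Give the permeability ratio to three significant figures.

Let α = P_Na/P_K. GHK: Vm = 56.5·log₁₀[(Kₒ + α·Naₒ)/(Kᵢ + α·Naᵢ)].
10^(Vm/56.5) = 10^(31.0/56.5) = 3.5373
So 3.5373·(Kᵢ + α·Naᵢ) = Kₒ + α·Naₒ → α = (3.5373·140.0 − 7.49) / (119.0 − 3.5373·20.6)
α = (495.2 − 7.49) / (119.0 − 72.87) = 487.7/46.13 = 10.57

10.6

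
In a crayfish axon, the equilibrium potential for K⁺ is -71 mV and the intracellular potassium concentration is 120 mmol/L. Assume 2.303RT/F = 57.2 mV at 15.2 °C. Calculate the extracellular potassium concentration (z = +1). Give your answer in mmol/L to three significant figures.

6.89 mmol/L

Nernst: E = (57.2/1) · log₁₀([out]/[in]), so log₁₀([out]/[in]) = -71.0 × 1 / 57.2 = -1.2413.
[out]/[in] = 10^(-1.2413) = 0.05738.
[out] = 0.05738 × 120 = 6.885 mmol/L.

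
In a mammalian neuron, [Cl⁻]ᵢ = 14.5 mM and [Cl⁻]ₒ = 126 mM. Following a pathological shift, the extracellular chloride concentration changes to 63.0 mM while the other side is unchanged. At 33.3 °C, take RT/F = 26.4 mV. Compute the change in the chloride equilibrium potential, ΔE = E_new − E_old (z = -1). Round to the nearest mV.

18 mV

E_old = (26.4/-1)·ln(126/14.5) = -57.08 mV
E_new = (26.4/-1)·ln(63.0/14.5) = -38.78 mV
ΔE = -38.78 − (-57.08) = 18.30 mV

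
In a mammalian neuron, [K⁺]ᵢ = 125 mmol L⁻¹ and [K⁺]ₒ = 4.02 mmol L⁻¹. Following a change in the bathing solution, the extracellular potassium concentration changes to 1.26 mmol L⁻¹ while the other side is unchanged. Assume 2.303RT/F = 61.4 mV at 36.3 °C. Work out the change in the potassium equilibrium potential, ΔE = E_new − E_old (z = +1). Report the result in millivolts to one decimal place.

-30.9 mV

E_old = (61.4/1)·log₁₀(4.02/125) = -91.65 mV
E_new = (61.4/1)·log₁₀(1.26/125) = -122.59 mV
ΔE = -122.59 − (-91.65) = -30.94 mV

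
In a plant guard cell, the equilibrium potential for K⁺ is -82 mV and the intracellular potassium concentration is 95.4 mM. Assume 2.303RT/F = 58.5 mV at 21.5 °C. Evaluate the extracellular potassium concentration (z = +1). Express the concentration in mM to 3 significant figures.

Nernst: E = (58.5/1) · log₁₀([out]/[in]), so log₁₀([out]/[in]) = -82.0 × 1 / 58.5 = -1.4017.
[out]/[in] = 10^(-1.4017) = 0.03965.
[out] = 0.03965 × 95.4 = 3.783 mM.

3.78 mM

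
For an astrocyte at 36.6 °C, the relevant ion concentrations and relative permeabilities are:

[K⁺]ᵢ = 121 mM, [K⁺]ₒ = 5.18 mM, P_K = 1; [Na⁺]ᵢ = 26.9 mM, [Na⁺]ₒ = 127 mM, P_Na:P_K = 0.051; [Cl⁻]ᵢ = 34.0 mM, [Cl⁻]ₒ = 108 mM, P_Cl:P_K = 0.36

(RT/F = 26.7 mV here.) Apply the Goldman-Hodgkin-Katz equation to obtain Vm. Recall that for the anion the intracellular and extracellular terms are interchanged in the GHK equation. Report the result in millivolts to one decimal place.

-51.0 mV

Vm = 26.7 · ln[(Σ P·[cation]ₒ + Σ P·[anion]ᵢ) / (Σ P·[cation]ᵢ + Σ P·[anion]ₒ)]
Numerator = 1×5.18 + 0.051×127 + 0.36×34.0 = 23.9
Denominator = 1×121 + 0.051×26.9 + 0.36×108 = 161.3
Vm = 26.7 · ln(0.1482) = 26.7 × (-1.9092) = -50.98 mV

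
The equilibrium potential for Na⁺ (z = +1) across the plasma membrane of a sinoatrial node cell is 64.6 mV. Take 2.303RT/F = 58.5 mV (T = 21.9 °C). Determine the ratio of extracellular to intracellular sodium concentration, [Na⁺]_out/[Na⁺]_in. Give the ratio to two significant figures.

13

log₁₀([out]/[in]) = E·z/(58.5) = 64.6 × 1 / 58.5 = 1.1043
[out]/[in] = 10^(1.1043) = 12.71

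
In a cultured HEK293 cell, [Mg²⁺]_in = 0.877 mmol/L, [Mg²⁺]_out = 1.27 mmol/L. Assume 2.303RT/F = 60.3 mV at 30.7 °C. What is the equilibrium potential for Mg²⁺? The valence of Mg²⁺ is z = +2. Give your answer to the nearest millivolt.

E = (60.3/z) · log₁₀([Mg²⁺]_out/[Mg²⁺]_in) with z = +2.
= (60.3/2) · log₁₀(1.27/0.877) = 30.15 · log₁₀(1.448)
= 30.15 · (0.1608) = 4.85 mV

5 mV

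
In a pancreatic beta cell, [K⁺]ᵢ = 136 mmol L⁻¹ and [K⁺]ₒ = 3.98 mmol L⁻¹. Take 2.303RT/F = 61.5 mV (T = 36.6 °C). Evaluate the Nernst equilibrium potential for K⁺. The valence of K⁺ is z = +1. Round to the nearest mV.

E = (61.5/z) · log₁₀([K⁺]_out/[K⁺]_in) with z = +1.
= (61.5/1) · log₁₀(3.98/136) = 61.50 · log₁₀(0.02926)
= 61.50 · (-1.5337) = -94.32 mV

-94 mV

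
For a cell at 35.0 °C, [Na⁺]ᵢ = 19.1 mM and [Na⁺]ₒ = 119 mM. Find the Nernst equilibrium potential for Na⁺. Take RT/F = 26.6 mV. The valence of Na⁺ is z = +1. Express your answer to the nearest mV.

E = (26.6/z) · ln([Na⁺]_out/[Na⁺]_in) with z = +1.
= (26.6/1) · ln(119/19.1) = 26.60 · ln(6.23)
= 26.60 · (1.8294) = 48.66 mV

49 mV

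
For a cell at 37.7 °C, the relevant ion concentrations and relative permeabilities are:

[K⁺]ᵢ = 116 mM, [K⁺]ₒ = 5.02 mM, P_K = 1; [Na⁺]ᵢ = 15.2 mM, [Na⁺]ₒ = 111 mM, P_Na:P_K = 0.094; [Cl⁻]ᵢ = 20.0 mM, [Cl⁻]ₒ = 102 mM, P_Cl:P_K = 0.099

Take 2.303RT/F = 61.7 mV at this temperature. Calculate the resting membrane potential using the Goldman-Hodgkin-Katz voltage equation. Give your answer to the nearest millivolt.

-53 mV

Vm = 61.7 · log₁₀[(Σ P·[cation]ₒ + Σ P·[anion]ᵢ) / (Σ P·[cation]ᵢ + Σ P·[anion]ₒ)]
Numerator = 1×5.02 + 0.094×111 + 0.099×20.0 = 17.43
Denominator = 1×116 + 0.094×15.2 + 0.099×102 = 127.5
Vm = 61.7 · log₁₀(0.13671) = 61.7 × (-0.8642) = -53.32 mV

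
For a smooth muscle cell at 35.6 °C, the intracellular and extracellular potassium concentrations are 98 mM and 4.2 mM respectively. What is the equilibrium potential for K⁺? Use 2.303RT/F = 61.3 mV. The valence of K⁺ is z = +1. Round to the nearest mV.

-84 mV

E = (61.3/z) · log₁₀([K⁺]_out/[K⁺]_in) with z = +1.
= (61.3/1) · log₁₀(4.2/98) = 61.30 · log₁₀(0.04286)
= 61.30 · (-1.3680) = -83.86 mV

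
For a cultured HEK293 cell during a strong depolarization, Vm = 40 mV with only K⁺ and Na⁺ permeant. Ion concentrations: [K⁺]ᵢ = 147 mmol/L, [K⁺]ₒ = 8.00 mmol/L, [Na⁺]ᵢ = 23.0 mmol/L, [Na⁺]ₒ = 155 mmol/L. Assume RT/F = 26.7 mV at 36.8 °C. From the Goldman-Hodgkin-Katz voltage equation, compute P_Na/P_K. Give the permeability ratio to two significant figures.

Let α = P_Na/P_K. GHK: Vm = 26.7·ln[(Kₒ + α·Naₒ)/(Kᵢ + α·Naᵢ)].
e^(Vm/26.7) = e^(40.0/26.7) = 4.4733
So 4.4733·(Kᵢ + α·Naᵢ) = Kₒ + α·Naₒ → α = (4.4733·147.0 − 8.0) / (155.0 − 4.4733·23.0)
α = (657.6 − 8.0) / (155.0 − 102.9) = 649.6/52.11 = 12.46

12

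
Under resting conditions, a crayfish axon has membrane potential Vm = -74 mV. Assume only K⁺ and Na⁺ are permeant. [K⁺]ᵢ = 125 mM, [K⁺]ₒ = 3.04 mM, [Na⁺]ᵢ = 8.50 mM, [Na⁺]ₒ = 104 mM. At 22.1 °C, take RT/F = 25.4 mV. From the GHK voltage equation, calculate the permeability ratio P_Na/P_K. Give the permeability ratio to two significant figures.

0.036

Let α = P_Na/P_K. GHK: Vm = 25.4·ln[(Kₒ + α·Naₒ)/(Kᵢ + α·Naᵢ)].
e^(Vm/25.4) = e^(-74.0/25.4) = 0.054292
So 0.054292·(Kᵢ + α·Naᵢ) = Kₒ + α·Naₒ → α = (0.054292·125.0 − 3.04) / (104.0 − 0.054292·8.5)
α = (6.786 − 3.04) / (104.0 − 0.4615) = 3.746/103.5 = 0.03618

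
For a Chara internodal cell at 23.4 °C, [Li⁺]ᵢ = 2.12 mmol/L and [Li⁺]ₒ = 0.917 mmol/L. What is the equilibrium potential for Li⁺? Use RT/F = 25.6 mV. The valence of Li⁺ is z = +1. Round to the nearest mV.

E = (25.6/z) · ln([Li⁺]_out/[Li⁺]_in) with z = +1.
= (25.6/1) · ln(0.917/2.12) = 25.60 · ln(0.4325)
= 25.60 · (-0.8381) = -21.45 mV

-21 mV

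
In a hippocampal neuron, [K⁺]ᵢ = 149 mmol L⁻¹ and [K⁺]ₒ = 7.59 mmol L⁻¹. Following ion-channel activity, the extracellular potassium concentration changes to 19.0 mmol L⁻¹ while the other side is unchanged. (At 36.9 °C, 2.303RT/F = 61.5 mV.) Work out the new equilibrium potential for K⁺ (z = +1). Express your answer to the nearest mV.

-55 mV

After the shift: [K⁺]_out = 19.0, [K⁺]_in = 149 mmol L⁻¹.
E_new = (61.5/1)·log₁₀(19.0/149) = 61.50 · (-0.8944) = -55.01 mV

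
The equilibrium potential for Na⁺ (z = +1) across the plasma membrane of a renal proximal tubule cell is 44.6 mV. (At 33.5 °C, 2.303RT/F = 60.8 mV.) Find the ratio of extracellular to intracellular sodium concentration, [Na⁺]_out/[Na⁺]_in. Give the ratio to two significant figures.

log₁₀([out]/[in]) = E·z/(60.8) = 44.6 × 1 / 60.8 = 0.7336
[out]/[in] = 10^(0.7336) = 5.414

5.4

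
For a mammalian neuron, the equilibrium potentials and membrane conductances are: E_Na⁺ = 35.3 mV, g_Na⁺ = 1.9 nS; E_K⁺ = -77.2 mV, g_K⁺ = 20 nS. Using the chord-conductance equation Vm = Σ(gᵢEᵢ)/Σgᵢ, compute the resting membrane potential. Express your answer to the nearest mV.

-67 mV

Σ gᵢEᵢ = 1.9·(35.3) + 20·(-77.2) = -1476.93
Σ gᵢ = 1.9 + 20 = 21.9
Vm = -1476.93 / 21.9 = -67.44 mV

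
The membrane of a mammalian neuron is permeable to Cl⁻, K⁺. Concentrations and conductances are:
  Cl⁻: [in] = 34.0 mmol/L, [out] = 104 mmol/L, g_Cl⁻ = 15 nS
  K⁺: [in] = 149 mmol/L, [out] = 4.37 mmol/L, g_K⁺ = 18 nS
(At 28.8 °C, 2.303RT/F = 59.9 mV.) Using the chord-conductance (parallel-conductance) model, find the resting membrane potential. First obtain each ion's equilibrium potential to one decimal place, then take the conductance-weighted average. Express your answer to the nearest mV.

-63 mV

E_Cl⁻ = (59.9/-1)·log₁₀(104/34.0) = -29.1 mV
E_K⁺ = (59.9/1)·log₁₀(4.37/149) = -91.8 mV
Vm = (Σ gᵢEᵢ)/(Σ gᵢ) = (15·-29.1 + 18·-91.8) / (15 + 18)
= -2088.90 / 33 = -63.30 mV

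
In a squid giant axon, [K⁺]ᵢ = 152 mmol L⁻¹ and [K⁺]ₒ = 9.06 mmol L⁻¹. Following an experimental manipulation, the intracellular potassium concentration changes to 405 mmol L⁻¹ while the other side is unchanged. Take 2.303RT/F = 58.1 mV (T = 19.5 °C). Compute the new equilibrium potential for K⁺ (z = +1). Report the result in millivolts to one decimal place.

-95.9 mV

After the shift: [K⁺]_out = 9.06, [K⁺]_in = 405 mmol L⁻¹.
E_new = (58.1/1)·log₁₀(9.06/405) = 58.10 · (-1.6503) = -95.88 mV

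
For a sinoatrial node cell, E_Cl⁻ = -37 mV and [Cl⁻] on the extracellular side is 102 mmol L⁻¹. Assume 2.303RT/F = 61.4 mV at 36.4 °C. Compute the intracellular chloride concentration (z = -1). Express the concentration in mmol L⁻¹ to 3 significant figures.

25.5 mmol L⁻¹

Nernst: E = (61.4/-1) · log₁₀([out]/[in]), so log₁₀([out]/[in]) = -37.0 × -1 / 61.4 = 0.6026.
[out]/[in] = 10^(0.6026) = 4.005.
[in] = 102 / 4.005 = 25.47 mmol L⁻¹.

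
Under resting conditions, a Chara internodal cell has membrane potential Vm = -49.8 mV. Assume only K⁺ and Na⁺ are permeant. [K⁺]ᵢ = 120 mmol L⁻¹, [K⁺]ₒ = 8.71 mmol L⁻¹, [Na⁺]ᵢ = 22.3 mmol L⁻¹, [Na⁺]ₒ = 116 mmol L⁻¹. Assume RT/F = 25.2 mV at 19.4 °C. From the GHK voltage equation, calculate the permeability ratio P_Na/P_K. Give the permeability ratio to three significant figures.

0.0702

Let α = P_Na/P_K. GHK: Vm = 25.2·ln[(Kₒ + α·Naₒ)/(Kᵢ + α·Naᵢ)].
e^(Vm/25.2) = e^(-49.8/25.2) = 0.1386
So 0.1386·(Kᵢ + α·Naᵢ) = Kₒ + α·Naₒ → α = (0.1386·120.0 − 8.71) / (116.0 − 0.1386·22.3)
α = (16.63 − 8.71) / (116.0 − 3.091) = 7.922/112.9 = 0.07016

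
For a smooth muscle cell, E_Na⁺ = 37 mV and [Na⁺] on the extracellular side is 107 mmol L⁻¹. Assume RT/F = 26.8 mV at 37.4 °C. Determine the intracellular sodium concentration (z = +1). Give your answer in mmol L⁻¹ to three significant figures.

26.9 mmol L⁻¹

Nernst: E = (26.8/1) · ln([out]/[in]), so ln([out]/[in]) = 37.0 × 1 / 26.8 = 1.3806.
[out]/[in] = e^(1.3806) = 3.977.
[in] = 107 / 3.977 = 26.9 mmol L⁻¹.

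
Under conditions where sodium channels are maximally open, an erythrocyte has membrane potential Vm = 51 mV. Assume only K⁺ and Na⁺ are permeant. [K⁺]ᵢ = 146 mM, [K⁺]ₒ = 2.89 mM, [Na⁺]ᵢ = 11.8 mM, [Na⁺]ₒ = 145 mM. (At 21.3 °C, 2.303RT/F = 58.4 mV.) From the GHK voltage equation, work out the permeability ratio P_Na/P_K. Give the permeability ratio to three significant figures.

Let α = P_Na/P_K. GHK: Vm = 58.4·log₁₀[(Kₒ + α·Naₒ)/(Kᵢ + α·Naᵢ)].
10^(Vm/58.4) = 10^(51.0/58.4) = 7.4694
So 7.4694·(Kᵢ + α·Naᵢ) = Kₒ + α·Naₒ → α = (7.4694·146.0 − 2.89) / (145.0 − 7.4694·11.8)
α = (1091 − 2.89) / (145.0 − 88.14) = 1088/56.86 = 19.13

19.1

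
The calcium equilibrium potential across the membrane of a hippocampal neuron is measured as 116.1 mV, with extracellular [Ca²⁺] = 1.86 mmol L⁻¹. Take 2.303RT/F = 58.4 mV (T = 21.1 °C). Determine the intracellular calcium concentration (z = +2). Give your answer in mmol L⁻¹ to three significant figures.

Nernst: E = (58.4/2) · log₁₀([out]/[in]), so log₁₀([out]/[in]) = 116.1 × 2 / 58.4 = 3.9760.
[out]/[in] = 10^(3.9760) = 9463.
[in] = 1.86 / 9463 = 0.0001966 mmol L⁻¹.

0.000197 mmol L⁻¹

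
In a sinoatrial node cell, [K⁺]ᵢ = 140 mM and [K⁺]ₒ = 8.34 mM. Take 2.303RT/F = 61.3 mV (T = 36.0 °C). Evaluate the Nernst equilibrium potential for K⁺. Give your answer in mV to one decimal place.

-75.1 mV

E = (61.3/z) · log₁₀([K⁺]_out/[K⁺]_in) with z = +1.
= (61.3/1) · log₁₀(8.34/140) = 61.30 · log₁₀(0.05957)
= 61.30 · (-1.2250) = -75.09 mV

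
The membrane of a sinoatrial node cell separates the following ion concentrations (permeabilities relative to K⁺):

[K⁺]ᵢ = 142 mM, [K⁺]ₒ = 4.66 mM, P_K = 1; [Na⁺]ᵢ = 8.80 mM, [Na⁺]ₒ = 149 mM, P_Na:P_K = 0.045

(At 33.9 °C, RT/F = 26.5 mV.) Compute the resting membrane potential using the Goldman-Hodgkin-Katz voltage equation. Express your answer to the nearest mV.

-67 mV

Vm = 26.5 · ln[(Σ P·[cation]ₒ + Σ P·[anion]ᵢ) / (Σ P·[cation]ᵢ + Σ P·[anion]ₒ)]
Numerator = 1×4.66 + 0.045×149 = 11.37
Denominator = 1×142 + 0.045×8.80 = 142.4
Vm = 26.5 · ln(0.079813) = 26.5 × (-2.5281) = -66.99 mV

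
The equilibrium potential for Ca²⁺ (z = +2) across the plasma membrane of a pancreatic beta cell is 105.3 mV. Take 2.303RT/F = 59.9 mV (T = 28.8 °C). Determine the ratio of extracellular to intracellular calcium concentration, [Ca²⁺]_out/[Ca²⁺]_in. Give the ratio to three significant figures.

3280

log₁₀([out]/[in]) = E·z/(59.9) = 105.3 × 2 / 59.9 = 3.5159
[out]/[in] = 10^(3.5159) = 3280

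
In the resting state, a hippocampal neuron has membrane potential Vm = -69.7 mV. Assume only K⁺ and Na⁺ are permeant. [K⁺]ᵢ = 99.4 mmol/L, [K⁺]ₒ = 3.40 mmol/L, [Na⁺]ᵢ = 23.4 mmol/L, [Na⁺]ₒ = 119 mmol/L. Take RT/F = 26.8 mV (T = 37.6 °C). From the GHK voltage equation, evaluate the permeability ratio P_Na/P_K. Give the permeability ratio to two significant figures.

0.034

Let α = P_Na/P_K. GHK: Vm = 26.8·ln[(Kₒ + α·Naₒ)/(Kᵢ + α·Naᵢ)].
e^(Vm/26.8) = e^(-69.7/26.8) = 0.074218
So 0.074218·(Kᵢ + α·Naᵢ) = Kₒ + α·Naₒ → α = (0.074218·99.4 − 3.4) / (119.0 − 0.074218·23.4)
α = (7.377 − 3.4) / (119.0 − 1.737) = 3.977/117.3 = 0.03392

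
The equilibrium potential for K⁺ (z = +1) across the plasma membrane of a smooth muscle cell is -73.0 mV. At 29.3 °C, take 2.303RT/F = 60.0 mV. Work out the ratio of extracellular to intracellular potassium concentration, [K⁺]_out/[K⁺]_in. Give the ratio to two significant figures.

0.061

log₁₀([out]/[in]) = E·z/(60.0) = -73.0 × 1 / 60.0 = -1.2167
[out]/[in] = 10^(-1.2167) = 0.06072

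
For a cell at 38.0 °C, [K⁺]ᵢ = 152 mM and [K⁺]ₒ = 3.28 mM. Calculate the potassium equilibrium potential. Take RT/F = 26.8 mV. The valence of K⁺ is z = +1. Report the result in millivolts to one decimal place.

-102.8 mV

E = (26.8/z) · ln([K⁺]_out/[K⁺]_in) with z = +1.
= (26.8/1) · ln(3.28/152) = 26.80 · ln(0.02158)
= 26.80 · (-3.8360) = -102.81 mV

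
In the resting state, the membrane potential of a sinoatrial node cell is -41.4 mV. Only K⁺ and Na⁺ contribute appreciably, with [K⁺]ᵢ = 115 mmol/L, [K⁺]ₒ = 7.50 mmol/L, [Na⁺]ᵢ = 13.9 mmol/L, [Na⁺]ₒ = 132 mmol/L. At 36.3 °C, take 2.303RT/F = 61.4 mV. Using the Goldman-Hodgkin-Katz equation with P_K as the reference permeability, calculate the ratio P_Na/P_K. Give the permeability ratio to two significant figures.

Let α = P_Na/P_K. GHK: Vm = 61.4·log₁₀[(Kₒ + α·Naₒ)/(Kᵢ + α·Naᵢ)].
10^(Vm/61.4) = 10^(-41.4/61.4) = 0.21171
So 0.21171·(Kᵢ + α·Naᵢ) = Kₒ + α·Naₒ → α = (0.21171·115.0 − 7.5) / (132.0 − 0.21171·13.9)
α = (24.35 − 7.5) / (132.0 − 2.943) = 16.85/129.1 = 0.1305

0.13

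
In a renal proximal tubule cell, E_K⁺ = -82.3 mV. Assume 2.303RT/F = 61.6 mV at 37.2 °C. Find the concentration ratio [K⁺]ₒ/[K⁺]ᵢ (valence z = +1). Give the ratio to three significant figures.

0.0461

log₁₀([out]/[in]) = E·z/(61.6) = -82.3 × 1 / 61.6 = -1.3360
[out]/[in] = 10^(-1.3360) = 0.04613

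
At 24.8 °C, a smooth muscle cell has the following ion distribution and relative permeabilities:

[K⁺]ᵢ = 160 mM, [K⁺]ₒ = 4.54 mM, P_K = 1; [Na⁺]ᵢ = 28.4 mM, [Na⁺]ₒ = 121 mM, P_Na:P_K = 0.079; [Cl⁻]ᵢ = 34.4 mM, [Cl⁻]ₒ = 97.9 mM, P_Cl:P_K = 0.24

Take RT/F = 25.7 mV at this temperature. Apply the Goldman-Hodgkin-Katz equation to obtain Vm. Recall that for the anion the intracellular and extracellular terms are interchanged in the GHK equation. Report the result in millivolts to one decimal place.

Vm = 25.7 · ln[(Σ P·[cation]ₒ + Σ P·[anion]ᵢ) / (Σ P·[cation]ᵢ + Σ P·[anion]ₒ)]
Numerator = 1×4.54 + 0.079×121 + 0.24×34.4 = 22.36
Denominator = 1×160 + 0.079×28.4 + 0.24×97.9 = 185.7
Vm = 25.7 · ln(0.12036) = 25.7 × (-2.1173) = -54.41 mV

-54.4 mV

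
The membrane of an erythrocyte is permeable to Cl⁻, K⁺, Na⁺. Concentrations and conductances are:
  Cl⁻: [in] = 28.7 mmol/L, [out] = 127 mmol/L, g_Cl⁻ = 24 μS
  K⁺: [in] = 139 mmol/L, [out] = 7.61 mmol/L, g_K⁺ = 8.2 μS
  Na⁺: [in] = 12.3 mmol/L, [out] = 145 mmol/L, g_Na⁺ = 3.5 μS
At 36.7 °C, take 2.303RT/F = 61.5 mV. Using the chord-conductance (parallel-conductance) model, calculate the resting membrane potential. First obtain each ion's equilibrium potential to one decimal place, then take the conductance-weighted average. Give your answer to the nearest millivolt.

E_Cl⁻ = (61.5/-1)·log₁₀(127/28.7) = -39.7 mV
E_K⁺ = (61.5/1)·log₁₀(7.61/139) = -77.6 mV
E_Na⁺ = (61.5/1)·log₁₀(145/12.3) = 65.9 mV
Vm = (Σ gᵢEᵢ)/(Σ gᵢ) = (24·-39.7 + 8.2·-77.6 + 3.5·65.9) / (24 + 8.2 + 3.5)
= -1358.47 / 35.7 = -38.05 mV

-38 mV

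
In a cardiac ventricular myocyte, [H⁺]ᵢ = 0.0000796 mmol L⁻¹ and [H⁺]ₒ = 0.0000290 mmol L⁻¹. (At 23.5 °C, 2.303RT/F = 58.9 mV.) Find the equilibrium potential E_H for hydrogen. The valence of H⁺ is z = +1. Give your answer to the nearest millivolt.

-26 mV

E = (58.9/z) · log₁₀([H⁺]_out/[H⁺]_in) with z = +1.
= (58.9/1) · log₁₀(0.0000290/0.0000796) = 58.90 · log₁₀(0.3643)
= 58.90 · (-0.4385) = -25.83 mV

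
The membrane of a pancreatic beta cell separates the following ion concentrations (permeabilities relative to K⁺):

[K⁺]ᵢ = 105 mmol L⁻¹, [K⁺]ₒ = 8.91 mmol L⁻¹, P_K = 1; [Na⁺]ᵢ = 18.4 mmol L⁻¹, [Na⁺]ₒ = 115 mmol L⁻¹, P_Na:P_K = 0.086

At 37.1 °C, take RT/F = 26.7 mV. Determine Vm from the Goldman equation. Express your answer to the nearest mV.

-46 mV

Vm = 26.7 · ln[(Σ P·[cation]ₒ + Σ P·[anion]ᵢ) / (Σ P·[cation]ᵢ + Σ P·[anion]ₒ)]
Numerator = 1×8.91 + 0.086×115 = 18.8
Denominator = 1×105 + 0.086×18.4 = 106.6
Vm = 26.7 · ln(0.17639) = 26.7 × (-1.7351) = -46.33 mV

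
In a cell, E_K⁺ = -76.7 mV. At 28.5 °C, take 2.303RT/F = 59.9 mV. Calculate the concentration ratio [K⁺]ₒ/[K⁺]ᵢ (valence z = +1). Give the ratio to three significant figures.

0.0524

log₁₀([out]/[in]) = E·z/(59.9) = -76.7 × 1 / 59.9 = -1.2805
[out]/[in] = 10^(-1.2805) = 0.05242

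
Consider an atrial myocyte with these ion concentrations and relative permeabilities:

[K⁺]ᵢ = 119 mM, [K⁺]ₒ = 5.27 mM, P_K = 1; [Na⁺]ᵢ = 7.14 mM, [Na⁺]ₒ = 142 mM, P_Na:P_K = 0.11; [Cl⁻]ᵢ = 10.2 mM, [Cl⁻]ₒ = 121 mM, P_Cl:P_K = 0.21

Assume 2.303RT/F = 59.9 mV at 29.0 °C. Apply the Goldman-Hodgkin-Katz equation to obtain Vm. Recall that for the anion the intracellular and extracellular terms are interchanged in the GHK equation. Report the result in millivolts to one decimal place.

Vm = 59.9 · log₁₀[(Σ P·[cation]ₒ + Σ P·[anion]ᵢ) / (Σ P·[cation]ᵢ + Σ P·[anion]ₒ)]
Numerator = 1×5.27 + 0.11×142 + 0.21×10.2 = 23.03
Denominator = 1×119 + 0.11×7.14 + 0.21×121 = 145.2
Vm = 59.9 · log₁₀(0.15863) = 59.9 × (-0.7996) = -47.90 mV

-47.9 mV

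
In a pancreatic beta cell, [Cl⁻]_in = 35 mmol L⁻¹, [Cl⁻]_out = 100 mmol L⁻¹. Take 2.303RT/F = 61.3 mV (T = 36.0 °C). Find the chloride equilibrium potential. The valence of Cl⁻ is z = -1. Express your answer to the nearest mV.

E = (61.3/z) · log₁₀([Cl⁻]_out/[Cl⁻]_in) with z = -1.
For an anion, dividing by z = -1 reverses the sign.
= (61.3/-1) · log₁₀(100/35) = -61.30 · log₁₀(2.857)
= -61.30 · (0.4559) = -27.95 mV

-28 mV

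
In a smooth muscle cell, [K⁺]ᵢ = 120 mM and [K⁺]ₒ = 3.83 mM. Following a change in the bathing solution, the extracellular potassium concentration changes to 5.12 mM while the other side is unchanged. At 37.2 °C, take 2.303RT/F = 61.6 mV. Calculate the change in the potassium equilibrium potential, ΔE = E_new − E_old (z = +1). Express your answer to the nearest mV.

8 mV

E_old = (61.6/1)·log₁₀(3.83/120) = -92.15 mV
E_new = (61.6/1)·log₁₀(5.12/120) = -84.39 mV
ΔE = -84.39 − (-92.15) = 7.77 mV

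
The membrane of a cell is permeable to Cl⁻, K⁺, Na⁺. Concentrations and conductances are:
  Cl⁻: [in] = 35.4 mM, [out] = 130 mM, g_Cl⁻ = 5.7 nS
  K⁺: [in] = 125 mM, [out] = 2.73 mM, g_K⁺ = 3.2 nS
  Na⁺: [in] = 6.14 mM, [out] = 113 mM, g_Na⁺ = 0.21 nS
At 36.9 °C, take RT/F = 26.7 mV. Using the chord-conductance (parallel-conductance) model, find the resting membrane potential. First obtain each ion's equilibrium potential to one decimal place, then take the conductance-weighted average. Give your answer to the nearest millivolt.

-56 mV

E_Cl⁻ = (26.7/-1)·ln(130/35.4) = -34.7 mV
E_K⁺ = (26.7/1)·ln(2.73/125) = -102.1 mV
E_Na⁺ = (26.7/1)·ln(113/6.14) = 77.8 mV
Vm = (Σ gᵢEᵢ)/(Σ gᵢ) = (5.7·-34.7 + 3.2·-102.1 + 0.21·77.8) / (5.7 + 3.2 + 0.21)
= -508.17 / 9.11 = -55.78 mV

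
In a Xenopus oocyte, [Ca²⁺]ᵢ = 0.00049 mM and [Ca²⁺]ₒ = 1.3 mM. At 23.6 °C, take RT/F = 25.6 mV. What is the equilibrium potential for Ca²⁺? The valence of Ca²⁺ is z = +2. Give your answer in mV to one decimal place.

E = (25.6/z) · ln([Ca²⁺]_out/[Ca²⁺]_in) with z = +2.
= (25.6/2) · ln(1.3/0.00049) = 12.80 · ln(2653)
= 12.80 · (7.8835) = 100.91 mV

100.9 mV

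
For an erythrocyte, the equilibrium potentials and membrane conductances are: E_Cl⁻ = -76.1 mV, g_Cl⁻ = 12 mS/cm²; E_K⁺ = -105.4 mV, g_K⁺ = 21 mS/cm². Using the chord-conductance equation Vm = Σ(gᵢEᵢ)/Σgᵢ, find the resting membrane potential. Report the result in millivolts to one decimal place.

Σ gᵢEᵢ = 12·(-76.1) + 21·(-105.4) = -3126.60
Σ gᵢ = 12 + 21 = 33
Vm = -3126.60 / 33 = -94.75 mV

-94.7 mV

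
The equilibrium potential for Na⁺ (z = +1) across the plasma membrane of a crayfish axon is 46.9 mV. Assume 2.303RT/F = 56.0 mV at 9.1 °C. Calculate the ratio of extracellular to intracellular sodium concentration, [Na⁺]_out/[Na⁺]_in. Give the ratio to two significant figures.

log₁₀([out]/[in]) = E·z/(56.0) = 46.9 × 1 / 56.0 = 0.8375
[out]/[in] = 10^(0.8375) = 6.879

6.9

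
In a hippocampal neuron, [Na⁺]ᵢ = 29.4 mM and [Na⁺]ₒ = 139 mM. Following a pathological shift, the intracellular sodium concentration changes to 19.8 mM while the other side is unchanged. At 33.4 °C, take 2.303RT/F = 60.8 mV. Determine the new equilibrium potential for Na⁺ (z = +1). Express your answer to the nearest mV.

51 mV

After the shift: [Na⁺]_out = 139, [Na⁺]_in = 19.8 mM.
E_new = (60.8/1)·log₁₀(139/19.8) = 60.80 · (0.8463) = 51.46 mV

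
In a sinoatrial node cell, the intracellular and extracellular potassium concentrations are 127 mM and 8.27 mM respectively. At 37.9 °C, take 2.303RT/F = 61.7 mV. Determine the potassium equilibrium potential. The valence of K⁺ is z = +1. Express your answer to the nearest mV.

E = (61.7/z) · log₁₀([K⁺]_out/[K⁺]_in) with z = +1.
= (61.7/1) · log₁₀(8.27/127) = 61.70 · log₁₀(0.06512)
= 61.70 · (-1.1863) = -73.19 mV

-73 mV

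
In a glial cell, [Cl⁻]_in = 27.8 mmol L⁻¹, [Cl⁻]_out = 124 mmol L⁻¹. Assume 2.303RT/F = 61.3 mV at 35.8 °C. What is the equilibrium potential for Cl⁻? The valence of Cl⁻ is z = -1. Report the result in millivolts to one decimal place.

E = (61.3/z) · log₁₀([Cl⁻]_out/[Cl⁻]_in) with z = -1.
For an anion, dividing by z = -1 reverses the sign.
= (61.3/-1) · log₁₀(124/27.8) = -61.30 · log₁₀(4.46)
= -61.30 · (0.6494) = -39.81 mV

-39.8 mV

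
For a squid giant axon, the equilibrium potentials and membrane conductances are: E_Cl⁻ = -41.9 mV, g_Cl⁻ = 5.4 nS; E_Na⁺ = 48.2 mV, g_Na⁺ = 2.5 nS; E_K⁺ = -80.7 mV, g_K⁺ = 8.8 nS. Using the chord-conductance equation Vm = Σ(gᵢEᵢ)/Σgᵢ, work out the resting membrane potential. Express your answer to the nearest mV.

Σ gᵢEᵢ = 5.4·(-41.9) + 2.5·(48.2) + 8.8·(-80.7) = -815.92
Σ gᵢ = 5.4 + 2.5 + 8.8 = 16.7
Vm = -815.92 / 16.7 = -48.86 mV

-49 mV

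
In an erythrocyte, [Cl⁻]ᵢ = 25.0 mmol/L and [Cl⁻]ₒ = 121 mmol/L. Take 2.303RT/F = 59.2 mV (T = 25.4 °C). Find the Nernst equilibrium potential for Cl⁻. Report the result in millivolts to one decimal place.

E = (59.2/z) · log₁₀([Cl⁻]_out/[Cl⁻]_in) with z = -1.
For an anion, dividing by z = -1 reverses the sign.
= (59.2/-1) · log₁₀(121/25.0) = -59.20 · log₁₀(4.84)
= -59.20 · (0.6848) = -40.54 mV

-40.5 mV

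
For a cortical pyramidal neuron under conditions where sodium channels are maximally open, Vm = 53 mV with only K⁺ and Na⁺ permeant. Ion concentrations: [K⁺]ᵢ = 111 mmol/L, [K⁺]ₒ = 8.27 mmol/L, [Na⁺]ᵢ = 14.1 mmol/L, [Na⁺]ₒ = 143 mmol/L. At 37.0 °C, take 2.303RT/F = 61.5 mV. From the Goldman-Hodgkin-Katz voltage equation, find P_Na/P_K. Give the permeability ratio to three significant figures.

19.8

Let α = P_Na/P_K. GHK: Vm = 61.5·log₁₀[(Kₒ + α·Naₒ)/(Kᵢ + α·Naᵢ)].
10^(Vm/61.5) = 10^(53.0/61.5) = 7.2743
So 7.2743·(Kᵢ + α·Naᵢ) = Kₒ + α·Naₒ → α = (7.2743·111.0 − 8.27) / (143.0 − 7.2743·14.1)
α = (807.4 − 8.27) / (143.0 − 102.6) = 799.2/40.43 = 19.77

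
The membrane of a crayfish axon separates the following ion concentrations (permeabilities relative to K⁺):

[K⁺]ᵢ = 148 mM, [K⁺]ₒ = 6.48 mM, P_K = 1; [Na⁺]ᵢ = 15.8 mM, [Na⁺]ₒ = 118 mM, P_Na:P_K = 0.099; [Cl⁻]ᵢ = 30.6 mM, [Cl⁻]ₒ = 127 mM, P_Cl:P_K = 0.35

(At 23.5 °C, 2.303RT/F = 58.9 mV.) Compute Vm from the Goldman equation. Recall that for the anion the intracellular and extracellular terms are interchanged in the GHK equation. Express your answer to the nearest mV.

Vm = 58.9 · log₁₀[(Σ P·[cation]ₒ + Σ P·[anion]ᵢ) / (Σ P·[cation]ᵢ + Σ P·[anion]ₒ)]
Numerator = 1×6.48 + 0.099×118 + 0.35×30.6 = 28.87
Denominator = 1×148 + 0.099×15.8 + 0.35×127 = 194
Vm = 58.9 · log₁₀(0.14881) = 58.9 × (-0.8274) = -48.73 mV

-49 mV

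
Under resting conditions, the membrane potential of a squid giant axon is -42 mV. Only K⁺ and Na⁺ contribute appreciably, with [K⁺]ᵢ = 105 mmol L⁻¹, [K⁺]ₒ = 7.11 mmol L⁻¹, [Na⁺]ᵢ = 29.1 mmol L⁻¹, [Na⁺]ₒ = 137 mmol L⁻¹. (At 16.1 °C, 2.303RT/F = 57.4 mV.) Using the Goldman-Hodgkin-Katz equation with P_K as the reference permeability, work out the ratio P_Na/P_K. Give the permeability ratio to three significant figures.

Let α = P_Na/P_K. GHK: Vm = 57.4·log₁₀[(Kₒ + α·Naₒ)/(Kᵢ + α·Naᵢ)].
10^(Vm/57.4) = 10^(-42.0/57.4) = 0.18548
So 0.18548·(Kᵢ + α·Naᵢ) = Kₒ + α·Naₒ → α = (0.18548·105.0 − 7.11) / (137.0 − 0.18548·29.1)
α = (19.48 − 7.11) / (137.0 − 5.397) = 12.37/131.6 = 0.09396

0.0940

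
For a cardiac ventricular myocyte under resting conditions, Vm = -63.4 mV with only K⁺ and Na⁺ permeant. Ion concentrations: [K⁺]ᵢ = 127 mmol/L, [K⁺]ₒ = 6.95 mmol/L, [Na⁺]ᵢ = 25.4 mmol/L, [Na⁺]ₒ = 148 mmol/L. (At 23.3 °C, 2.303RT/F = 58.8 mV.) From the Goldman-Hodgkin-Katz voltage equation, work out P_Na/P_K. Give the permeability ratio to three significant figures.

Let α = P_Na/P_K. GHK: Vm = 58.8·log₁₀[(Kₒ + α·Naₒ)/(Kᵢ + α·Naᵢ)].
10^(Vm/58.8) = 10^(-63.4/58.8) = 0.083516
So 0.083516·(Kᵢ + α·Naᵢ) = Kₒ + α·Naₒ → α = (0.083516·127.0 − 6.95) / (148.0 − 0.083516·25.4)
α = (10.61 − 6.95) / (148.0 − 2.121) = 3.657/145.9 = 0.02507

0.0251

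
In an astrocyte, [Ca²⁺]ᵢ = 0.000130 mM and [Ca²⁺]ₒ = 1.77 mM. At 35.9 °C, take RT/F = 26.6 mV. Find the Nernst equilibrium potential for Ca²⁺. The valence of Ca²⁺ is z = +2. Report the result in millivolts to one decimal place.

126.6 mV

E = (26.6/z) · ln([Ca²⁺]_out/[Ca²⁺]_in) with z = +2.
= (26.6/2) · ln(1.77/0.000130) = 13.30 · ln(1.362e+04)
= 13.30 · (9.5190) = 126.60 mV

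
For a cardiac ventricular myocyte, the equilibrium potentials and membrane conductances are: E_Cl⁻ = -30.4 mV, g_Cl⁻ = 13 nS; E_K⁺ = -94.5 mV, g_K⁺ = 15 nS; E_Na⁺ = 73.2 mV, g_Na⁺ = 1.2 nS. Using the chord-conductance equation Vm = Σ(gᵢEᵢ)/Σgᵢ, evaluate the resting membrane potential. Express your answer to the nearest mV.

-59 mV

Σ gᵢEᵢ = 13·(-30.4) + 15·(-94.5) + 1.2·(73.2) = -1724.86
Σ gᵢ = 13 + 15 + 1.2 = 29.2
Vm = -1724.86 / 29.2 = -59.07 mV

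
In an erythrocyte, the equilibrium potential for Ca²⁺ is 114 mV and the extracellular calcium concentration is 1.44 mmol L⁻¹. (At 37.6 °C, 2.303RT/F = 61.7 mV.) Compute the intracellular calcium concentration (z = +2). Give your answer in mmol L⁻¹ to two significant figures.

Nernst: E = (61.7/2) · log₁₀([out]/[in]), so log₁₀([out]/[in]) = 114.0 × 2 / 61.7 = 3.6953.
[out]/[in] = 10^(3.6953) = 4958.
[in] = 1.44 / 4958 = 0.0002904 mmol L⁻¹.

0.00029 mmol L⁻¹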